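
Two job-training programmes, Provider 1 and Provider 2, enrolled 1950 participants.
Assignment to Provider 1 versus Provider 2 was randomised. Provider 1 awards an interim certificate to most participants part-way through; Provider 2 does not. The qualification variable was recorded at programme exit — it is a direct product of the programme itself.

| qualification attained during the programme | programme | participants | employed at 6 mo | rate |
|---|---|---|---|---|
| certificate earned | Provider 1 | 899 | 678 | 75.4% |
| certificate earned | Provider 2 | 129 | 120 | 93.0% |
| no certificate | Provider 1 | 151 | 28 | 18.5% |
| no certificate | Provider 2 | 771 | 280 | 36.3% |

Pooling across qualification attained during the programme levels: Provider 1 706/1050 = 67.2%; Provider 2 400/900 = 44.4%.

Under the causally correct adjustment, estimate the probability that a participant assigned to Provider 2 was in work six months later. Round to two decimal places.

The qualification attained during the programme-specific comparison favours Provider 2 throughout, but the pooled figures favour Provider 1. The question is whether to condition on qualification attained during the programme.
Qualification attained during the programme lies on the pathway programme → qualification attained during the programme → outcome, so adjusting for it blocks the indirect effect. For the total causal effect of programme, use the unadjusted pooled rates.
So P(outcome | do(Provider 2)) is just the pooled rate for Provider 2: 400/900 = 0.444.

0.44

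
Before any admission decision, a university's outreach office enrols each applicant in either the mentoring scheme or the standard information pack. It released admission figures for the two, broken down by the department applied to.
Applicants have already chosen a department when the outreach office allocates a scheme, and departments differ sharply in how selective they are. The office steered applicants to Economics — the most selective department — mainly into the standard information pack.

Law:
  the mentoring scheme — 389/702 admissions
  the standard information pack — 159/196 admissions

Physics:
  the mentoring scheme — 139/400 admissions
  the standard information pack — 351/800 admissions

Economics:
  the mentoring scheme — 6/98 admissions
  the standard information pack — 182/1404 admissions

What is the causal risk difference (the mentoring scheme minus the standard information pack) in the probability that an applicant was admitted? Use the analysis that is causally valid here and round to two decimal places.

-0.12

The stratified and pooled comparisons disagree (the standard information pack wins within each department; the mentoring scheme wins overall), so the answer turns on the causal role of department.
Department satisfies the back-door criterion: it is not a descendant of the outreach scheme, and it blocks the spurious path from outreach scheme to outcome. Adjusting for it (i.e., using the within-department rates) gives the causal effect.
Adjusting over the population distribution of department: 0.249·(0.554−0.811) + 0.333·(0.347−0.439) + 0.417·(0.061−0.130) = -0.123.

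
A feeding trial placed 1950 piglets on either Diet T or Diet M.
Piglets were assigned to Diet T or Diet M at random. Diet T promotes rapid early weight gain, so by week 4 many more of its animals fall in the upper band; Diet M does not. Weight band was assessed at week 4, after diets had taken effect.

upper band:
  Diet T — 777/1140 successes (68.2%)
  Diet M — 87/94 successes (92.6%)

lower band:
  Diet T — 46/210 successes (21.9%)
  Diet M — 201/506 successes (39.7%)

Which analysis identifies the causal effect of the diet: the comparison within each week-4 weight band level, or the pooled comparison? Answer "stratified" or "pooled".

Week-4 weight band lies on the pathway diet → week-4 weight band → outcome, so adjusting for it blocks the indirect effect. For the total causal effect of diet, use the unadjusted pooled rates.
Pooled: Diet T 61.0% vs Diet M 48.0%; Diet T is higher overall.

pooled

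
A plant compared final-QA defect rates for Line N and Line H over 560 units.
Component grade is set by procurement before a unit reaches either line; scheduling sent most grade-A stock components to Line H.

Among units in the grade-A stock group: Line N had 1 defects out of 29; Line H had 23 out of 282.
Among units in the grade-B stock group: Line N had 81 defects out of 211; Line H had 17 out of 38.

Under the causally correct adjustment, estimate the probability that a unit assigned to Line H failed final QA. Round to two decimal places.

Since component grade is a pre-existing factor (not a product of the line) and it affects the outcome on its own, it is a confounder. The stratified rates, not the pooled rate, identify the causal effect.
Standardising Line H to the population component grade mix: 0.555·23/282 + 0.445·17/38 = 0.244.

0.24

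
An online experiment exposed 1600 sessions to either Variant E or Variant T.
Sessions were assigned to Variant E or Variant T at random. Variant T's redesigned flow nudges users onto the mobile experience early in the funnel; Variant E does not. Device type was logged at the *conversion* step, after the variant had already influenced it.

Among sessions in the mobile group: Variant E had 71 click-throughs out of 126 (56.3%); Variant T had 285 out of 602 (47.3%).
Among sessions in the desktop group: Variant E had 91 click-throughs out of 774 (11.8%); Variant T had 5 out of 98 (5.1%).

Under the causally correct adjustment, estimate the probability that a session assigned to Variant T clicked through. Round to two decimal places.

Variant E is higher inside every device type stratum but Variant T is higher in aggregate. Whether to stratify depends on how device type relates to the variant.
Device type is recorded after the variant and is itself shifted by it — it sits on the causal path from variant to outcome. Conditioning on a mediator would strip out part of the effect we want; the pooled comparison gives the total causal effect.
So P(outcome | do(Variant T)) is just the pooled rate for Variant T: 290/700 = 0.414.

0.41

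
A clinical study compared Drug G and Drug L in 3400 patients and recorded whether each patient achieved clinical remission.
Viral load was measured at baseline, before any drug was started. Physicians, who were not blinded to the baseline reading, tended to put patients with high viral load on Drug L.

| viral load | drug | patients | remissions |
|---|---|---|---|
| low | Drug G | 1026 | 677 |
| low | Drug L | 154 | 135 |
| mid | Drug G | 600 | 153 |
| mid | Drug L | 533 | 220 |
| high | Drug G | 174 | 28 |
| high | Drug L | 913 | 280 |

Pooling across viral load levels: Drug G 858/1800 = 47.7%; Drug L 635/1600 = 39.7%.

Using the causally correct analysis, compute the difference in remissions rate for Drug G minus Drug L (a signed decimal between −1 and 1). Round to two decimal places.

-0.17

The stratified and pooled comparisons disagree (Drug L wins within each viral load; Drug G wins overall), so the answer turns on the causal role of viral load.
Since viral load is a pre-existing factor (not a product of the drug) and it affects the outcome on its own, it is a confounder. The stratified rates, not the pooled rate, identify the causal effect.
Adjusting over the population distribution of viral load: 0.347·(0.660−0.877) + 0.333·(0.255−0.413) + 0.320·(0.161−0.307) = -0.174.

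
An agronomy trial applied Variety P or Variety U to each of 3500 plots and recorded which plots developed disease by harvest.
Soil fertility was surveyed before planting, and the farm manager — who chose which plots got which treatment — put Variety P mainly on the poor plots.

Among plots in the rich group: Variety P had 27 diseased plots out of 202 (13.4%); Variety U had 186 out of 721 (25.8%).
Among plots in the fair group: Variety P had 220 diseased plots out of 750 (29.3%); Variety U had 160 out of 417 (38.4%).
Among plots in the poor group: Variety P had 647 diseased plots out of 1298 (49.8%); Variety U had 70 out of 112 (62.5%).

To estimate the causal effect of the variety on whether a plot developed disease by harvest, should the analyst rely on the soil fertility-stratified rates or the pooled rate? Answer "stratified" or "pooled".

stratified

Within every soil fertility level Variety P has the lower rate, yet pooled Variety U does — Simpson's reversal.
Soil fertility satisfies the back-door criterion: it is not a descendant of the variety, and it blocks the spurious path from variety to outcome. Adjusting for it (i.e., using the within-soil fertility rates) gives the causal effect.
Within each level — rich: 13.4% vs 25.8%; fair: 29.3% vs 38.4%; poor: 49.8% vs 62.5% — Variety P is lower every time.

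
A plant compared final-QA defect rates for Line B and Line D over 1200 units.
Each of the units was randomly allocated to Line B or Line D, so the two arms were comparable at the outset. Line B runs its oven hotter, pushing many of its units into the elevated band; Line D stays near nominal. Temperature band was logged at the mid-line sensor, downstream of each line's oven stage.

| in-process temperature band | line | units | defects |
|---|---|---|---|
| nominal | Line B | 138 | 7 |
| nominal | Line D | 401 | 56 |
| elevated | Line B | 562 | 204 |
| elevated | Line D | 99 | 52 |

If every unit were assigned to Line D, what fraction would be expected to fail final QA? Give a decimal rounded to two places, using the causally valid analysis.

0.22

Line B is lower inside every in-process temperature band stratum but Line D is lower in aggregate. Whether to stratify depends on how in-process temperature band relates to the line.
In-process temperature band is recorded after the line and is itself shifted by it — it sits on the causal path from line to outcome. Conditioning on a mediator would strip out part of the effect we want; the pooled comparison gives the total causal effect.
So P(outcome | do(Line D)) is just the pooled rate for Line D: 108/500 = 0.216.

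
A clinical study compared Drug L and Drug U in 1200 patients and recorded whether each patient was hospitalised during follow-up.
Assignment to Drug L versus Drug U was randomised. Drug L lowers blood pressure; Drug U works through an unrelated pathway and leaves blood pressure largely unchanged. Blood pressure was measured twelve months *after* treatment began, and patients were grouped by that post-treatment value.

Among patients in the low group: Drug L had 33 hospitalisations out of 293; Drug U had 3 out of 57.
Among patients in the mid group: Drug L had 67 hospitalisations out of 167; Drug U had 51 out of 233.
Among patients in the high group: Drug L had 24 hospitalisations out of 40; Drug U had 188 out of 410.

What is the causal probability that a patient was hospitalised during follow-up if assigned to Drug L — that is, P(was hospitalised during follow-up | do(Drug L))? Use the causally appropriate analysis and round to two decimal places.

Stratifying would compare drugs among patients the drugs themselves sorted into blood pressure groups — a form of selection on an intermediate. The unconditioned pooled rates give the total causal effect.
So P(outcome | do(Drug L)) is just the pooled rate for Drug L: 124/500 = 0.248.

0.25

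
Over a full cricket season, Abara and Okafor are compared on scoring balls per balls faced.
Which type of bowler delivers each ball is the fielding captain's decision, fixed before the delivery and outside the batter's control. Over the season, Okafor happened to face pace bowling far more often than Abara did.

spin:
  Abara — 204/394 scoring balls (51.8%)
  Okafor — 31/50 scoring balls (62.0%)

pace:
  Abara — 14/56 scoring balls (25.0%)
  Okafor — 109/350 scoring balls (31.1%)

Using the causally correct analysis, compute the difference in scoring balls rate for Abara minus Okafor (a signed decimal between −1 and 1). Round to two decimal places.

Bowling type satisfies the back-door criterion: it is not a descendant of the player, and it blocks the spurious path from player to outcome. Adjusting for it (i.e., using the within-bowling type rates) gives the causal effect.
Adjusting over the population distribution of bowling type: 0.522·(0.518−0.620) + 0.478·(0.250−0.311) = -0.083.

-0.08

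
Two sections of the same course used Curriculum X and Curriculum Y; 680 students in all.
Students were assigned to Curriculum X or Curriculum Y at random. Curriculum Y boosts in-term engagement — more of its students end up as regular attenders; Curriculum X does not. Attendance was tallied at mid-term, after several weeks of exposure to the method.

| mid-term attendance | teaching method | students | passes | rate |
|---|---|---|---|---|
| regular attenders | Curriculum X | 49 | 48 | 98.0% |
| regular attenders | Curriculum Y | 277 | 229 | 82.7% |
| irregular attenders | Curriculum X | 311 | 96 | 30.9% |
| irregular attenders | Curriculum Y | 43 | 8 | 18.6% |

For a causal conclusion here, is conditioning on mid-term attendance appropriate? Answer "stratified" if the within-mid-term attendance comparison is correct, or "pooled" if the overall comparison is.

Curriculum X is higher inside every mid-term attendance stratum but Curriculum Y is higher in aggregate. Whether to stratify depends on how mid-term attendance relates to the teaching method.
Because the teaching method influences mid-term attendance, mid-term attendance is a post-treatment mediator, not a confounder. Stratifying on it would bias the estimate; the causal effect is the crude pooled difference.
Pooled: Curriculum X 40.0% vs Curriculum Y 74.1%; Curriculum Y is higher overall.

pooled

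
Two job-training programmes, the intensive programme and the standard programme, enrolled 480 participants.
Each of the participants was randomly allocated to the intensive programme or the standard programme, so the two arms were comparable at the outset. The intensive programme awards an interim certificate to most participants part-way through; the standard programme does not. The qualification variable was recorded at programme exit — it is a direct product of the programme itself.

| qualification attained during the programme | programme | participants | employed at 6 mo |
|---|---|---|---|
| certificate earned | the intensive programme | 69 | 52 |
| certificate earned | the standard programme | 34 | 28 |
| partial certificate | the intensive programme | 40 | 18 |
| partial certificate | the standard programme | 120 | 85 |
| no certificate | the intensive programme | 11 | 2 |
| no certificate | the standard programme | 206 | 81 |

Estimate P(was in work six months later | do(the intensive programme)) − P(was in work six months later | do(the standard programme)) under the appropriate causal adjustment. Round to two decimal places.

Qualification attained during the programme is downstream of the programme. One should not condition on a consequence of treatment, so the overall rates are the right comparison.
The causal difference is the pooled difference: 0.600 − 0.539 = +0.061.

+0.06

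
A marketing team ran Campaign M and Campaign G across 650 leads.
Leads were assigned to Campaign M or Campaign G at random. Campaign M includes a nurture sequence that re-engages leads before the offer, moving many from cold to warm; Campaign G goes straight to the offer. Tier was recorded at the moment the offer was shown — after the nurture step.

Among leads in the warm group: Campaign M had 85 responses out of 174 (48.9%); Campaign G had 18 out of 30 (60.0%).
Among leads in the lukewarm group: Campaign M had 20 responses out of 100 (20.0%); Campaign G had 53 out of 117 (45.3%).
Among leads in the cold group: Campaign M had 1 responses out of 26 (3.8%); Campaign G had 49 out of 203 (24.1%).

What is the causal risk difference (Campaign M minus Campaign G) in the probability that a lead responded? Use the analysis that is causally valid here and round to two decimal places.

Stratifying would compare campaigns among leads the campaigns themselves sorted into engagement tier groups — a form of selection on an intermediate. The unconditioned pooled rates give the total causal effect.
The causal difference is the pooled difference: 0.353 − 0.343 = +0.010.

+0.01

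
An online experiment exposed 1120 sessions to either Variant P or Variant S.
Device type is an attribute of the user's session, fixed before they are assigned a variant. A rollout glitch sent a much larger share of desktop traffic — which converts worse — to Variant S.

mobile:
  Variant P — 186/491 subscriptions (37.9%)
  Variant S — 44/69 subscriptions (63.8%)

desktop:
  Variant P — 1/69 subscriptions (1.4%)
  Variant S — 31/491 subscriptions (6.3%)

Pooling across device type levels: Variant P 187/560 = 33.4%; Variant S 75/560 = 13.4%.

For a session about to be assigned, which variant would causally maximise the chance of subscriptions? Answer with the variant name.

Variant S

Within every device type level Variant S has the higher rate, yet pooled Variant P does — Simpson's reversal.
Device type satisfies the back-door criterion: it is not a descendant of the variant, and it blocks the spurious path from variant to outcome. Adjusting for it (i.e., using the within-device type rates) gives the causal effect.
Within each level — mobile: 37.9% vs 63.8%; desktop: 1.4% vs 6.3% — Variant S is higher every time.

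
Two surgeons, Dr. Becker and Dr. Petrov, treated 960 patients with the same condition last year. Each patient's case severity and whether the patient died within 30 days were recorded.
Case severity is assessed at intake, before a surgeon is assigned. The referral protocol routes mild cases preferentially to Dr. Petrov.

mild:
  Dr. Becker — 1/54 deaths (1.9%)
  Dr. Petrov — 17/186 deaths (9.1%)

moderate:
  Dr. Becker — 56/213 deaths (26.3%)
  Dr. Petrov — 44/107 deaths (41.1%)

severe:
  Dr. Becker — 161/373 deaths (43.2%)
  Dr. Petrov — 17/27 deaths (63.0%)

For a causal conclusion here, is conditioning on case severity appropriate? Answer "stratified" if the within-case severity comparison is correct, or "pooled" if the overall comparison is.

Since case severity is a pre-existing factor (not a product of the surgeon) and it affects the outcome on its own, it is a confounder. The stratified rates, not the pooled rate, identify the causal effect.
Within each level — mild: 1.9% vs 9.1%; moderate: 26.3% vs 41.1%; severe: 43.2% vs 63.0% — Dr. Becker is lower every time.

stratified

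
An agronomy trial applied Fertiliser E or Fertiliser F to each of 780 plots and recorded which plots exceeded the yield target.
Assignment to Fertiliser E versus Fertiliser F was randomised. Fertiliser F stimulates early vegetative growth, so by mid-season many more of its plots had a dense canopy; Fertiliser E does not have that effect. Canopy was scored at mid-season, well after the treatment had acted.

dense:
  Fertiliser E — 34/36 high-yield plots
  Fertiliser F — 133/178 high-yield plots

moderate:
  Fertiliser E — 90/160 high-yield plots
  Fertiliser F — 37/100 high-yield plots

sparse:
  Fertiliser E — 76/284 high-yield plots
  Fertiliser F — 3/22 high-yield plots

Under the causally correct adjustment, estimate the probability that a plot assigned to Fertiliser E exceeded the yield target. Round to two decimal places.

0.42

Mid-season canopy lies on the pathway fertiliser → mid-season canopy → outcome, so adjusting for it blocks the indirect effect. For the total causal effect of fertiliser, use the unadjusted pooled rates.
So P(outcome | do(Fertiliser E)) is just the pooled rate for Fertiliser E: 200/480 = 0.417.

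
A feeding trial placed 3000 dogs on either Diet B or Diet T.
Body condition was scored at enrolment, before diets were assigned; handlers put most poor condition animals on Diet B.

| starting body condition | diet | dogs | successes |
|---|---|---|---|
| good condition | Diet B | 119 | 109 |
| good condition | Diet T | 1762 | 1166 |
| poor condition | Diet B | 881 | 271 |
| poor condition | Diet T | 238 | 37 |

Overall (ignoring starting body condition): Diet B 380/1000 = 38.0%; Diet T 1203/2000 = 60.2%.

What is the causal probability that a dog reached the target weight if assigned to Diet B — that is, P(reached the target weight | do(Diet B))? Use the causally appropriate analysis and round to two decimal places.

0.69

The starting body condition-specific comparison favours Diet B throughout, but the pooled figures favour Diet T. The question is whether to condition on starting body condition.
Starting body condition differs across diets for reasons unrelated to any effect of the diet itself, and it separately predicts the outcome — a classic confounder. We must compare within starting body condition levels.
Standardising Diet B to the population starting body condition mix: 0.627·109/119 + 0.373·271/881 = 0.689.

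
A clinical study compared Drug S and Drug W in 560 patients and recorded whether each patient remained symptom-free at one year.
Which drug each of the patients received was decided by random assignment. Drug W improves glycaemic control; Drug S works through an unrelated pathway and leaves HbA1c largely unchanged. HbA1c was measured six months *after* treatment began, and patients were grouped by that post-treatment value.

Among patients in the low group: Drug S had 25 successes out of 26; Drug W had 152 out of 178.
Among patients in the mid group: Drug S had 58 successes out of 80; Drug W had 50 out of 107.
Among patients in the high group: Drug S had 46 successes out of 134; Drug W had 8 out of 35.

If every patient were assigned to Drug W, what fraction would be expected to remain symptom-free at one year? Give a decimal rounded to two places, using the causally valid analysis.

0.66

Within every HbA1c level Drug S has the higher rate, yet pooled Drug W does — Simpson's reversal.
Stratifying would compare drugs among patients the drugs themselves sorted into HbA1c groups — a form of selection on an intermediate. The unconditioned pooled rates give the total causal effect.
So P(outcome | do(Drug W)) is just the pooled rate for Drug W: 210/320 = 0.656.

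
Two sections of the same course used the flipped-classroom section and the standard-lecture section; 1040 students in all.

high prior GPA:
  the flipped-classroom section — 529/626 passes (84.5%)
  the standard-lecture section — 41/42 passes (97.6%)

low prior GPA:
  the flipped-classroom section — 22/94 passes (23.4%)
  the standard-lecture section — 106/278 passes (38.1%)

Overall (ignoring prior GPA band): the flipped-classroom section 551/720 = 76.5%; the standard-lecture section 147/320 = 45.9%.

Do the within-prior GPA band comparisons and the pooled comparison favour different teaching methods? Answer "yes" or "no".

yes

Within each prior GPA band level (high prior GPA 84.5% vs 97.6%; low prior GPA 23.4% vs 38.1%), the standard-lecture section has the higher rate every time. Pooled: 76.5% vs 45.9% — the flipped-classroom section has the higher rate overall. The two comparisons disagree.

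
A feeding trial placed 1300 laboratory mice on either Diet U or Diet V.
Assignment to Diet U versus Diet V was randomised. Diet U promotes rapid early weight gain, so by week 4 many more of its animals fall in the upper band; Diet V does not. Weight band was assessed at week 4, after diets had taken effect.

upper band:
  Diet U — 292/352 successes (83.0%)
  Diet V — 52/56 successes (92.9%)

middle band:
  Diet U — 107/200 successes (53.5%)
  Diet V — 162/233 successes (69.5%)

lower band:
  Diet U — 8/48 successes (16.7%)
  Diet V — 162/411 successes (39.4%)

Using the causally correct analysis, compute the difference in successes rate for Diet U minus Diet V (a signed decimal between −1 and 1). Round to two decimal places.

The stratified and pooled comparisons disagree (Diet V wins within each week-4 weight band; Diet U wins overall), so the answer turns on the causal role of week-4 weight band.
The distribution of week-4 weight band is itself part of what the diet does — it is an intermediate outcome. Holding it fixed would remove that part of the effect; the total effect is the pooled difference.
The causal difference is the pooled difference: 0.678 − 0.537 = +0.141.

+0.14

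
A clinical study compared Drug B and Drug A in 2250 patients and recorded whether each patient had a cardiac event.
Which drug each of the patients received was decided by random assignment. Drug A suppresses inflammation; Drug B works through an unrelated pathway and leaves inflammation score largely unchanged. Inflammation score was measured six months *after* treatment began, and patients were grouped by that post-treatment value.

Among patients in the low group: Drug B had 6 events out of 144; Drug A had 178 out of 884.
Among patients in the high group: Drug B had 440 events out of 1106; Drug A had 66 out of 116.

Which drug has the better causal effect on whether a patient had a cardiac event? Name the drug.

Inflammation score is recorded after the drug and is itself shifted by it — it sits on the causal path from drug to outcome. Conditioning on a mediator would strip out part of the effect we want; the pooled comparison gives the total causal effect.
Pooled: Drug B 35.7% vs Drug A 24.4%; Drug A is lower overall.

Drug A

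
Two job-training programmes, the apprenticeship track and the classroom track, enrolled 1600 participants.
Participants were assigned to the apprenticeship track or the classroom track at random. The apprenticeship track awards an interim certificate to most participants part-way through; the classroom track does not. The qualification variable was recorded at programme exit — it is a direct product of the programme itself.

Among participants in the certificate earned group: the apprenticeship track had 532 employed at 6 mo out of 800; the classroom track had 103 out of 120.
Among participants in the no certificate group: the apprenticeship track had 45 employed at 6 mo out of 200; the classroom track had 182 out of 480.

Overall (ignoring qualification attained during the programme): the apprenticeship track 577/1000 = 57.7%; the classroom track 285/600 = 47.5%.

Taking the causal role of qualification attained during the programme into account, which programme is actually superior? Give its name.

the apprenticeship track

Within every qualification attained during the programme level the classroom track has the higher rate, yet pooled the apprenticeship track does — Simpson's reversal.
Because the programme influences qualification attained during the programme, qualification attained during the programme is a post-treatment mediator, not a confounder. Stratifying on it would bias the estimate; the causal effect is the crude pooled difference.
Pooled: the apprenticeship track 57.7% vs the classroom track 47.5%; the apprenticeship track is higher overall.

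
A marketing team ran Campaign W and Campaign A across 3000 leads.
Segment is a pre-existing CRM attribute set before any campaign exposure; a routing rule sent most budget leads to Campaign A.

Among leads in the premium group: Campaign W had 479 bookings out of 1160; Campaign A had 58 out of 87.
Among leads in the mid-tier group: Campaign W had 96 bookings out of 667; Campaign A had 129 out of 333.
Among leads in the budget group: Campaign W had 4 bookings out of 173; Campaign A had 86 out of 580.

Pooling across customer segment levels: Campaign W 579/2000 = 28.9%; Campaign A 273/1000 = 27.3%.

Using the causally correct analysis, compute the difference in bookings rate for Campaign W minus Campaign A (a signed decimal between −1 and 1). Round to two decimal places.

-0.22

Nothing the campaign does changes customer segment; the imbalance is an allocation artefact. With customer segment also predicting the outcome, the pooled figure is confounded, and the within-stratum comparison is the causal one.
Adjusting over the population distribution of customer segment: 0.416·(0.413−0.667) + 0.333·(0.144−0.387) + 0.251·(0.023−0.148) = -0.218.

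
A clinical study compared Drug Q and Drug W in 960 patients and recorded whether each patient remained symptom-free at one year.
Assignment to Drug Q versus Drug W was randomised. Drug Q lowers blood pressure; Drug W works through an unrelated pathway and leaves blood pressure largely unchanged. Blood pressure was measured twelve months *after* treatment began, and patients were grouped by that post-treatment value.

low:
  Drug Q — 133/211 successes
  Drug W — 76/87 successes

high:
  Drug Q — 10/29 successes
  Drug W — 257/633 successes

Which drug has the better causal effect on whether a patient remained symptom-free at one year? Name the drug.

Drug Q

The stratified and pooled comparisons disagree (Drug W wins within each blood pressure; Drug Q wins overall), so the answer turns on the causal role of blood pressure.
Blood pressure lies on the pathway drug → blood pressure → outcome, so adjusting for it blocks the indirect effect. For the total causal effect of drug, use the unadjusted pooled rates.
Pooled: Drug Q 59.6% vs Drug W 46.2%; Drug Q is higher overall.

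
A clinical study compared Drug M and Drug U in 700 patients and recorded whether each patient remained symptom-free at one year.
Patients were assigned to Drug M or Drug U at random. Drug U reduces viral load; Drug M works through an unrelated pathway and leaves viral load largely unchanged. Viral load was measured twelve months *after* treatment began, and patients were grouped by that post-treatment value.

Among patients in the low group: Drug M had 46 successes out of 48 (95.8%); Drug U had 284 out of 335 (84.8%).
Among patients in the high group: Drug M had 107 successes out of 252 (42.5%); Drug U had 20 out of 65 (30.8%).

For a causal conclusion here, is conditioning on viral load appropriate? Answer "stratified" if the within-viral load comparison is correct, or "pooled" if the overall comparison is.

pooled

Drug M is higher inside every viral load stratum but Drug U is higher in aggregate. Whether to stratify depends on how viral load relates to the drug.
Viral load is downstream of the drug. One should not condition on a consequence of treatment, so the overall rates are the right comparison.
Pooled: Drug M 51.0% vs Drug U 76.0%; Drug U is higher overall.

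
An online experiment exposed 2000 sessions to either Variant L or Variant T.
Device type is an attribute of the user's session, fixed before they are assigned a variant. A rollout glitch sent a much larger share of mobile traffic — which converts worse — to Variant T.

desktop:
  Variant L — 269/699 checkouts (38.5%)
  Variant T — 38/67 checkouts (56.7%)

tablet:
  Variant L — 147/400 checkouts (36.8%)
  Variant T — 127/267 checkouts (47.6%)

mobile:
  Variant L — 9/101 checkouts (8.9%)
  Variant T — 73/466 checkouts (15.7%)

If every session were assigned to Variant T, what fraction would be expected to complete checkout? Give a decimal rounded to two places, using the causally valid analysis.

Here device type is a common cause — it drives both which variant a case falls under and the outcome. The crude comparison mixes populations; the stratum-specific rates are the causally relevant ones.
Standardising Variant T to the population device type mix: 0.383·38/67 + 0.334·127/267 + 0.283·73/466 = 0.420.

0.42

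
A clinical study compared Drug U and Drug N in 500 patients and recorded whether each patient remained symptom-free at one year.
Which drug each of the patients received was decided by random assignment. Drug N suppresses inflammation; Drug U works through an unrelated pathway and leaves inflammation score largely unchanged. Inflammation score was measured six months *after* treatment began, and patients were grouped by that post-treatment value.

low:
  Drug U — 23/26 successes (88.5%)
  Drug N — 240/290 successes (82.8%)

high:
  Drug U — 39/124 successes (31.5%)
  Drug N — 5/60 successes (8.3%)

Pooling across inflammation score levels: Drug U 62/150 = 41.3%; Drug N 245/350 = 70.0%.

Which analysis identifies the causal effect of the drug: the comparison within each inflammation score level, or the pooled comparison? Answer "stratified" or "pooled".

Inflammation score is downstream of the drug. One should not condition on a consequence of treatment, so the overall rates are the right comparison.
Pooled: Drug U 41.3% vs Drug N 70.0%; Drug N is higher overall.

pooled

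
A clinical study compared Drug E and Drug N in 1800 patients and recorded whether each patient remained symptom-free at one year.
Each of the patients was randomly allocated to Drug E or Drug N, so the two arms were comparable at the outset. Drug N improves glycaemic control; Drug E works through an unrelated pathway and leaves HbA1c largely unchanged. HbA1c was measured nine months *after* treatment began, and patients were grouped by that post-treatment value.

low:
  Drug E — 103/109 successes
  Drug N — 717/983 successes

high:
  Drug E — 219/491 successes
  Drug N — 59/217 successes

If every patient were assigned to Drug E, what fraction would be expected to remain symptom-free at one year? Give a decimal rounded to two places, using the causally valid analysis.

0.54

The HbA1c-specific comparison favours Drug E throughout, but the pooled figures favour Drug N. The question is whether to condition on HbA1c.
HbA1c is downstream of the drug. One should not condition on a consequence of treatment, so the overall rates are the right comparison.
So P(outcome | do(Drug E)) is just the pooled rate for Drug E: 322/600 = 0.537.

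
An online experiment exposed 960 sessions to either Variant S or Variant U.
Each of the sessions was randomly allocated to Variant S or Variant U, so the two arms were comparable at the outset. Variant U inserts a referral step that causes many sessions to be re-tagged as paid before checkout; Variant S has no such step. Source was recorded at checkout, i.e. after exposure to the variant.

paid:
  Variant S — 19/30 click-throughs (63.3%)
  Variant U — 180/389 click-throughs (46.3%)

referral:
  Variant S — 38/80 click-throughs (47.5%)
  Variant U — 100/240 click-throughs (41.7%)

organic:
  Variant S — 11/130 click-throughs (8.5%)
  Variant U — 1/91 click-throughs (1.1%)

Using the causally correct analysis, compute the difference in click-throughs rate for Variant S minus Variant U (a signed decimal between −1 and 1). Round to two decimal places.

The traffic source-specific comparison favours Variant S throughout, but the pooled figures favour Variant U. The question is whether to condition on traffic source.
Traffic source is downstream of the variant. One should not condition on a consequence of treatment, so the overall rates are the right comparison.
The causal difference is the pooled difference: 0.283 − 0.390 = -0.107.

-0.11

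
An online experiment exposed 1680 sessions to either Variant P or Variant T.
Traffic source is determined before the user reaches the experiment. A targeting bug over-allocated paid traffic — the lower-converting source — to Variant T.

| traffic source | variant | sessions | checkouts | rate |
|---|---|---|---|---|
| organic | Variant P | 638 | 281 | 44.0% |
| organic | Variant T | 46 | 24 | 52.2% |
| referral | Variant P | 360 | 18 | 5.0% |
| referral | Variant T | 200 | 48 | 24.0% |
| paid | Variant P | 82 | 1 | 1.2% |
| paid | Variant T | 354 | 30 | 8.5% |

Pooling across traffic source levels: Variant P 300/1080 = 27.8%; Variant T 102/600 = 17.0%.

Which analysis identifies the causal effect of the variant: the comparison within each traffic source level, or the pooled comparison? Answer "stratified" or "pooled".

The imbalance in traffic source arose from how sessions were allocated, not from anything the variant did; and traffic source independently affects the outcome. The pooled gap is confounded — condition on traffic source.
Within each level — organic: 44.0% vs 52.2%; referral: 5.0% vs 24.0%; paid: 1.2% vs 8.5% — Variant T is higher every time.

stratified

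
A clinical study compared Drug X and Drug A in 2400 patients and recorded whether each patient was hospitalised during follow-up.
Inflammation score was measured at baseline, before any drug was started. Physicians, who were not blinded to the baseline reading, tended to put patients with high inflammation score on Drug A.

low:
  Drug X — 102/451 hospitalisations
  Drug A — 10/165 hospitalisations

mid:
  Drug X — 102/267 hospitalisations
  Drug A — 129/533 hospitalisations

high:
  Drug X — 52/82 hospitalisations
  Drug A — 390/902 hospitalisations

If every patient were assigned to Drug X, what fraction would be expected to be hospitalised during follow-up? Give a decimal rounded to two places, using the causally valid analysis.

0.45

Here inflammation score is a common cause — it drives both which drug a case falls under and the outcome. The crude comparison mixes populations; the stratum-specific rates are the causally relevant ones.
Standardising Drug X to the population inflammation score mix: 0.257·102/451 + 0.333·102/267 + 0.410·52/82 = 0.445.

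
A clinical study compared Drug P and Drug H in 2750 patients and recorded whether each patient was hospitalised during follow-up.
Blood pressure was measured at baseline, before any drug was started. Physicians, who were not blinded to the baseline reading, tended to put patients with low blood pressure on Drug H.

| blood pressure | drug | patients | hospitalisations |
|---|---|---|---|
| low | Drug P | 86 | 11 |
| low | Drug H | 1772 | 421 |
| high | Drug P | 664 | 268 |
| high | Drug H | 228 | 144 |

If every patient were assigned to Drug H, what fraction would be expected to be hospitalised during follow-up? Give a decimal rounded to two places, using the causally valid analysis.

0.37

Blood pressure satisfies the back-door criterion: it is not a descendant of the drug, and it blocks the spurious path from drug to outcome. Adjusting for it (i.e., using the within-blood pressure rates) gives the causal effect.
Standardising Drug H to the population blood pressure mix: 0.676·421/1772 + 0.324·144/228 = 0.365.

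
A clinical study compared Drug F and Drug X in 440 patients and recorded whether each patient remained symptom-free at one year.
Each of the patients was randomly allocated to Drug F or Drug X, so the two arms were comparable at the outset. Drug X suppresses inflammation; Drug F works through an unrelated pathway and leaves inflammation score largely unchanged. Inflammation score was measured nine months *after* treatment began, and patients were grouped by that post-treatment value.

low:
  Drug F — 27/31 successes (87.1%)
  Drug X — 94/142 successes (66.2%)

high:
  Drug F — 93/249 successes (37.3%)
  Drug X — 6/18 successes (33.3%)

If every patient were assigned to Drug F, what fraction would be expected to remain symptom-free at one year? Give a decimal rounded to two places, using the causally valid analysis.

Drug F is higher inside every inflammation score stratum but Drug X is higher in aggregate. Whether to stratify depends on how inflammation score relates to the drug.
Inflammation score is downstream of the drug. One should not condition on a consequence of treatment, so the overall rates are the right comparison.
So P(outcome | do(Drug F)) is just the pooled rate for Drug F: 120/280 = 0.429.

0.43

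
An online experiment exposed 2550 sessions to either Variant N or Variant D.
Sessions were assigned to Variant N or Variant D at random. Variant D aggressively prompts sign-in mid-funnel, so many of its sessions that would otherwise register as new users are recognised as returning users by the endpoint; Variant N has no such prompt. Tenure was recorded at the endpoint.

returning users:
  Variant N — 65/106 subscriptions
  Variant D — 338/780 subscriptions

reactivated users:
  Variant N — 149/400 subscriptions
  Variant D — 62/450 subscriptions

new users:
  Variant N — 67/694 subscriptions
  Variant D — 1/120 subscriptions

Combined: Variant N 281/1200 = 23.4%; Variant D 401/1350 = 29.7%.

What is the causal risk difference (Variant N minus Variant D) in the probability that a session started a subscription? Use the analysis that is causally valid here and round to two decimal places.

The user tenure-specific comparison favours Variant N throughout, but the pooled figures favour Variant D. The question is whether to condition on user tenure.
User tenure is downstream of the variant. One should not condition on a consequence of treatment, so the overall rates are the right comparison.
The causal difference is the pooled difference: 0.234 − 0.297 = -0.063.

-0.06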